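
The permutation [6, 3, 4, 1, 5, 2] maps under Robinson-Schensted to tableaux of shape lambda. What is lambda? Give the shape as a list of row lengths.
Row-insert each entry into an empty tableau.

After inserting 6: P = [[6]].
After inserting 3: P = [[3], [6]].
After inserting 4: P = [[3, 4], [6]].
After inserting 1: P = [[1, 4], [3], [6]].
After inserting 5: P = [[1, 4, 5], [3], [6]].
After inserting 2: P = [[1, 2, 5], [3, 4], [6]].

The final insertion tableau P = [[1, 2, 5], [3, 4], [6]] has shape [3, 2, 1].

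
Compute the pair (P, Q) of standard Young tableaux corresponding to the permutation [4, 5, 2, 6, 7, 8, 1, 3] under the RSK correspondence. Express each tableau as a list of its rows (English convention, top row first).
Insert each entry of the permutation into P by Schensted row insertion, recording in Q the position of each new cell.

Insert 4: appended to row 1. P = [[4]], Q = [[1]].
Insert 5: appended to row 1. P = [[4, 5]], Q = [[1, 2]].
Insert 2: 2 bumps 4 from row 1; 4 starts row 2. P = [[2, 5], [4]], Q = [[1, 2], [3]].
Insert 6: appended to row 1. P = [[2, 5, 6], [4]], Q = [[1, 2, 4], [3]].
Insert 7: appended to row 1. P = [[2, 5, 6, 7], [4]], Q = [[1, 2, 4, 5], [3]].
Insert 8: appended to row 1. P = [[2, 5, 6, 7, 8], [4]], Q = [[1, 2, 4, 5, 6], [3]].
Insert 1: 1 bumps 2 from row 1; 2 bumps 4 from row 2; 4 starts row 3. P = [[1, 5, 6, 7, 8], [2], [4]], Q = [[1, 2, 4, 5, 6], [3], [7]].
Insert 3: 3 bumps 5 from row 1; 5 appends to row 2. P = [[1, 3, 6, 7, 8], [2, 5], [4]], Q = [[1, 2, 4, 5, 6], [3, 8], [7]].

So P = [[1, 3, 6, 7, 8], [2, 5], [4]], Q = [[1, 2, 4, 5, 6], [3, 8], [7]].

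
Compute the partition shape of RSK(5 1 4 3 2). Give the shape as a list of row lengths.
[2, 1, 1, 1]

RSK row insertion gives P = [[1, 2], [3], [4], [5]], which has shape [2, 1, 1, 1].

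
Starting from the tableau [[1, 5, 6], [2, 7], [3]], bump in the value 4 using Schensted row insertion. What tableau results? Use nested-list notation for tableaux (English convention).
In row 1, 4 replaces 5 (the leftmost entry greater than 4); 5 is bumped to row 2. In row 2, 5 replaces 7 (the leftmost entry greater than 5); 7 is bumped to row 3. 7 is appended to row 3. The new tableau is [[1, 4, 6], [2, 5], [3, 7]].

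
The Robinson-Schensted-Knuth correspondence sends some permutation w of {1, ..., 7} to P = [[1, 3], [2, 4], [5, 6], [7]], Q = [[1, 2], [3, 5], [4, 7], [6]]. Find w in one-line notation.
Reverse the RSK construction: for i from n down to 1, find the cell of Q containing i, remove the entry at that cell from P, and reverse-bump it up through P; the value ejected from row 1 is w(i).

Step i=7: Q has 7 at row 3, column 2; remove 6 from row 3 of P and reverse-bump: 6 enters row 2 and ejects 4; 4 enters row 1 and ejects 3. So w(7) = 3. P is now [[1, 4], [2, 6], [5], [7]].
Step i=6: Q has 6 at row 4, column 1; remove 7 from row 4 of P and reverse-bump: 7 enters row 3 and ejects 5; 5 enters row 2 and ejects 2; 2 enters row 1 and ejects 1. So w(6) = 1. P is now [[2, 4], [5, 6], [7]].
Step i=5: Q has 5 at row 2, column 2; remove 6 from row 2 of P and reverse-bump: 6 enters row 1 and ejects 4. So w(5) = 4. P is now [[2, 6], [5], [7]].
Step i=4: Q has 4 at row 3, column 1; remove 7 from row 3 of P and reverse-bump: 7 enters row 2 and ejects 5; 5 enters row 1 and ejects 2. So w(4) = 2. P is now [[5, 6], [7]].
Step i=3: Q has 3 at row 2, column 1; remove 7 from row 2 of P and reverse-bump: 7 enters row 1 and ejects 6. So w(3) = 6. P is now [[5, 7]].
Step i=2: Q has 2 at row 1, column 2; remove that cell from P, ejecting 7. So w(2) = 7. P is now [[5]].
Step i=1: Q has 1 at row 1, column 1; remove that cell from P, ejecting 5. So w(1) = 5. P is now [].

So w = 5 7 6 2 4 1 3.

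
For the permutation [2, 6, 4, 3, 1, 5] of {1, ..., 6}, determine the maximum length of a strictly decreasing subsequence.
4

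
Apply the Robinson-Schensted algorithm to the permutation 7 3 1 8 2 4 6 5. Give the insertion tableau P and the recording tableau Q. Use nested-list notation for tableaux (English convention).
P = [[1, 2, 4, 5], [3, 6], [7, 8]], Q = [[1, 4, 6, 7], [2, 5], [3, 8]]

Insert each entry of the permutation into P by Schensted row insertion, recording in Q the position of each new cell.

Insert 7: appended to row 1. P = [[7]].
Insert 3: 3 bumps 7 from row 1; 7 starts row 2. P = [[3], [7]].
Insert 1: 1 bumps 3 from row 1; 3 bumps 7 from row 2; 7 starts row 3. P = [[1], [3], [7]].
Insert 8: appended to row 1. P = [[1, 8], [3], [7]].
Insert 2: 2 bumps 8 from row 1; 8 appends to row 2. P = [[1, 2], [3, 8], [7]].
Insert 4: appended to row 1. P = [[1, 2, 4], [3, 8], [7]].
Insert 6: appended to row 1. P = [[1, 2, 4, 6], [3, 8], [7]].
Insert 5: 5 bumps 6 from row 1; 6 bumps 8 from row 2; 8 appends to row 3. P = [[1, 2, 4, 5], [3, 6], [7, 8]].

So P = [[1, 2, 4, 5], [3, 6], [7, 8]], Q = [[1, 4, 6, 7], [2, 5], [3, 8]].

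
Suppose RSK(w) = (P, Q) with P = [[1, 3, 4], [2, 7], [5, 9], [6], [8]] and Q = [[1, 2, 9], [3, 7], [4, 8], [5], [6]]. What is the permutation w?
8 9 6 5 2 1 7 3 4

Reverse RSK: for i = n, n-1, ..., 1, locate i in Q, remove the corresponding corner cell from P, and reverse-bump its entry up through P; the value ejected from row 1 is w(i).

So w = 8 9 6 5 2 1 7 3 4.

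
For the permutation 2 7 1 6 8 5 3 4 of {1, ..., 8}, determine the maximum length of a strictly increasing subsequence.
3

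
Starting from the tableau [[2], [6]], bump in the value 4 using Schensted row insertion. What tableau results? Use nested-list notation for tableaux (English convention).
4 is larger than every entry of row 1, so it is appended to row 1. The new tableau is [[2, 4], [6]].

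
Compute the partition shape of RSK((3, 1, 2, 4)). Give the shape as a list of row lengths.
[3, 1]

Row-insert each entry into an empty tableau.

After inserting 3: P = [[3]].
After inserting 1: P = [[1], [3]].
After inserting 2: P = [[1, 2], [3]].
After inserting 4: P = [[1, 2, 4], [3]].

The final insertion tableau P = [[1, 2, 4], [3]] has shape [3, 1].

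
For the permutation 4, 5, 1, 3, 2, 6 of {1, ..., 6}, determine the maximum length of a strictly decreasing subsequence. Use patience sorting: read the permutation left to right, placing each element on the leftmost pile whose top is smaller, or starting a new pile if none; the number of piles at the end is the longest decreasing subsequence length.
3

4: new pile. tops = [4]
5: onto pile 1 (replacing 4). tops = [5]
1: new pile. tops = [5, 1]
3: onto pile 2 (replacing 1). tops = [5, 3]
2: new pile. tops = [5, 3, 2]
6: onto pile 1 (replacing 5). tops = [6, 3, 2]

3 piles, so the longest decreasing subsequence has length 3.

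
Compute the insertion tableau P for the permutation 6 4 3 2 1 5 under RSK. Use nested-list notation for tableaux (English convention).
P = [[1, 5], [2], [3], [4], [6]]

Insert 6: appended to row 1. P = [[6]].
Insert 4: 4 bumps 6 from row 1; 6 starts row 2. P = [[4], [6]].
Insert 3: 3 bumps 4 from row 1; 4 bumps 6 from row 2; 6 starts row 3. P = [[3], [4], [6]].
Insert 2: 2 bumps 3 from row 1; 3 bumps 4 from row 2; 4 bumps 6 from row 3; 6 starts row 4. P = [[2], [3], [4], [6]].
Insert 1: 1 bumps 2 from row 1; 2 bumps 3 from row 2; 3 bumps 4 from row 3; 4 bumps 6 from row 4; 6 starts row 5. P = [[1], [2], [3], [4], [6]].
Insert 5: appended to row 1. P = [[1, 5], [2], [3], [4], [6]].

So P = [[1, 5], [2], [3], [4], [6]].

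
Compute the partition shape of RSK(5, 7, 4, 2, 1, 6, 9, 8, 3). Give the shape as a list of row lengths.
[3, 3, 2, 1]

Row-insert each entry into an empty tableau.

After inserting 5: P = [[5]].
After inserting 7: P = [[5, 7]].
After inserting 4: P = [[4, 7], [5]].
After inserting 2: P = [[2, 7], [4], [5]].
After inserting 1: P = [[1, 7], [2], [4], [5]].
After inserting 6: P = [[1, 6], [2, 7], [4], [5]].
After inserting 9: P = [[1, 6, 9], [2, 7], [4], [5]].
After inserting 8: P = [[1, 6, 8], [2, 7, 9], [4], [5]].
After inserting 3: P = [[1, 3, 8], [2, 6, 9], [4, 7], [5]].

The final insertion tableau P = [[1, 3, 8], [2, 6, 9], [4, 7], [5]] has shape [3, 3, 2, 1].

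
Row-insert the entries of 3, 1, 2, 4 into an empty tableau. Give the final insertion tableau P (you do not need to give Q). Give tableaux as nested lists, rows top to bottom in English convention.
P = [[1, 2, 4], [3]]

Insert 3: appended to row 1. P = [[3]].
Insert 1: 1 bumps 3 from row 1; 3 starts row 2. P = [[1], [3]].
Insert 2: appended to row 1. P = [[1, 2], [3]].
Insert 4: appended to row 1. P = [[1, 2, 4], [3]].

So P = [[1, 2, 4], [3]].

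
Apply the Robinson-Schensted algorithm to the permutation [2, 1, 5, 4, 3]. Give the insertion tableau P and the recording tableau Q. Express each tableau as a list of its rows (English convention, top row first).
P = [[1, 3], [2, 4], [5]], Q = [[1, 3], [2, 4], [5]]

Insert each entry of the permutation into P by Schensted row insertion, recording in Q the position of each new cell.

Insert 2: appended to row 1. P = [[2]], Q = [[1]].
Insert 1: 1 bumps 2 from row 1; 2 starts row 2. P = [[1], [2]], Q = [[1], [2]].
Insert 5: appended to row 1. P = [[1, 5], [2]], Q = [[1, 3], [2]].
Insert 4: 4 bumps 5 from row 1; 5 appends to row 2. P = [[1, 4], [2, 5]], Q = [[1, 3], [2, 4]].
Insert 3: 3 bumps 4 from row 1; 4 bumps 5 from row 2; 5 starts row 3. P = [[1, 3], [2, 4], [5]], Q = [[1, 3], [2, 4], [5]].

So P = [[1, 3], [2, 4], [5]], Q = [[1, 3], [2, 4], [5]].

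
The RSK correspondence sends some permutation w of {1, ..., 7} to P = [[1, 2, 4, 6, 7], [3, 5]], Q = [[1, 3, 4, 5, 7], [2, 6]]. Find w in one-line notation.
Reverse RSK: for i = n, n-1, ..., 1, locate i in Q, remove the corresponding corner cell from P, and reverse-bump its entry up through P; the value ejected from row 1 is w(i).

So w = 3 1 2 5 6 4 7.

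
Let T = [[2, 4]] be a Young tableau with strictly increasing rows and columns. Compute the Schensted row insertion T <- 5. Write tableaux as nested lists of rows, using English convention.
5 is larger than every entry of row 1, so it is appended to row 1. The new tableau is [[2, 4, 5]].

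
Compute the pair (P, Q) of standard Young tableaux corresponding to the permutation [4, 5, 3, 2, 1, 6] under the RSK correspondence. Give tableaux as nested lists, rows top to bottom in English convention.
P = [[1, 5, 6], [2], [3], [4]], Q = [[1, 2, 6], [3], [4], [5]]

Insert each entry of the permutation into P by Schensted row insertion, recording in Q the position of each new cell.

Insert 4: appended to row 1. P = [[4]], Q = [[1]].
Insert 5: appended to row 1. P = [[4, 5]], Q = [[1, 2]].
Insert 3: 3 bumps 4 from row 1; 4 starts row 2. P = [[3, 5], [4]], Q = [[1, 2], [3]].
Insert 2: 2 bumps 3 from row 1; 3 bumps 4 from row 2; 4 starts row 3. P = [[2, 5], [3], [4]], Q = [[1, 2], [3], [4]].
Insert 1: 1 bumps 2 from row 1; 2 bumps 3 from row 2; 3 bumps 4 from row 3; 4 starts row 4. P = [[1, 5], [2], [3], [4]], Q = [[1, 2], [3], [4], [5]].
Insert 6: appended to row 1. P = [[1, 5, 6], [2], [3], [4]], Q = [[1, 2, 6], [3], [4], [5]].

So P = [[1, 5, 6], [2], [3], [4]], Q = [[1, 2, 6], [3], [4], [5]].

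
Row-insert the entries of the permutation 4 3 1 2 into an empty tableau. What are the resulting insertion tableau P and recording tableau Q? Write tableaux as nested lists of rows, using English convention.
Insert each entry of the permutation into P by Schensted row insertion, recording in Q the position of each new cell.

Insert 4: appended to row 1. P = [[4]], Q = [[1]].
Insert 3: 3 bumps 4 from row 1; 4 starts row 2. P = [[3], [4]], Q = [[1], [2]].
Insert 1: 1 bumps 3 from row 1; 3 bumps 4 from row 2; 4 starts row 3. P = [[1], [3], [4]], Q = [[1], [2], [3]].
Insert 2: appended to row 1. P = [[1, 2], [3], [4]], Q = [[1, 4], [2], [3]].

So P = [[1, 2], [3], [4]], Q = [[1, 4], [2], [3]].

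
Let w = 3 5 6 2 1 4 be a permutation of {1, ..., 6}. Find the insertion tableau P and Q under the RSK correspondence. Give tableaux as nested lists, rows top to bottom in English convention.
Insert each entry of the permutation into P by Schensted row insertion, recording in Q the position of each new cell.

Insert 3: appended to row 1. P = [[3]], Q = [[1]].
Insert 5: appended to row 1. P = [[3, 5]], Q = [[1, 2]].
Insert 6: appended to row 1. P = [[3, 5, 6]], Q = [[1, 2, 3]].
Insert 2: 2 bumps 3 from row 1; 3 starts row 2. P = [[2, 5, 6], [3]], Q = [[1, 2, 3], [4]].
Insert 1: 1 bumps 2 from row 1; 2 bumps 3 from row 2; 3 starts row 3. P = [[1, 5, 6], [2], [3]], Q = [[1, 2, 3], [4], [5]].
Insert 4: 4 bumps 5 from row 1; 5 appends to row 2. P = [[1, 4, 6], [2, 5], [3]], Q = [[1, 2, 3], [4, 6], [5]].

So P = [[1, 4, 6], [2, 5], [3]], Q = [[1, 2, 3], [4, 6], [5]].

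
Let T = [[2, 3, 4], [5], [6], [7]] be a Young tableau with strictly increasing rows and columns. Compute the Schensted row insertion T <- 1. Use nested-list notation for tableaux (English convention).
[[1, 3, 4], [2], [5], [6], [7]]

In row 1, 1 replaces 2 (the leftmost entry greater than 1); 2 is bumped to row 2. In row 2, 2 replaces 5 (the leftmost entry greater than 2); 5 is bumped to row 3. In row 3, 5 replaces 6 (the leftmost entry greater than 5); 6 is bumped to row 4. In row 4, 6 replaces 7 (the leftmost entry greater than 6); 7 is bumped to row 5. 7 starts a new row 5. The new tableau is [[1, 3, 4], [2], [5], [6], [7]].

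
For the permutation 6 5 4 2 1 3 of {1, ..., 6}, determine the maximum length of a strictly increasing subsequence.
2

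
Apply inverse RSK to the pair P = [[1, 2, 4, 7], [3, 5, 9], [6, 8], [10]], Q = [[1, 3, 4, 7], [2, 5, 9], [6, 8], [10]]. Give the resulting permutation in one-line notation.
Reverse RSK: for i = n, n-1, ..., 1, locate i in Q, remove the corresponding corner cell from P, and reverse-bump its entry up through P; the value ejected from row 1 is w(i).

So w = 6 1 3 10 8 2 9 5 7 4.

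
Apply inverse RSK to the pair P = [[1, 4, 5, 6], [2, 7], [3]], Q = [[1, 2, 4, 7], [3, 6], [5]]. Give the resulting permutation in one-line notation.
3 4 2 7 1 5 6

Reverse RSK: for i = n, n-1, ..., 1, locate i in Q, remove the corresponding corner cell from P, and reverse-bump its entry up through P; the value ejected from row 1 is w(i).

So w = 3 4 2 7 1 5 6.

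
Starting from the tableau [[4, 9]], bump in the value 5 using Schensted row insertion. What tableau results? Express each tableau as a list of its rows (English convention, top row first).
[[4, 5], [9]]

In row 1, 5 replaces 9 (the leftmost entry greater than 5); 9 is bumped to row 2. 9 starts a new row 2. The new tableau is [[4, 5], [9]].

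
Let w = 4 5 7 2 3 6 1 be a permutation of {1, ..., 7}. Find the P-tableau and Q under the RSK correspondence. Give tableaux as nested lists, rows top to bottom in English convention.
P = [[1, 3, 6], [2, 5, 7], [4]], Q = [[1, 2, 3], [4, 5, 6], [7]]

Insert each entry of the permutation into P by Schensted row insertion, recording in Q the position of each new cell.

Insert 4: appended to row 1. P = [[4]], Q = [[1]].
Insert 5: appended to row 1. P = [[4, 5]], Q = [[1, 2]].
Insert 7: appended to row 1. P = [[4, 5, 7]], Q = [[1, 2, 3]].
Insert 2: 2 bumps 4 from row 1; 4 starts row 2. P = [[2, 5, 7], [4]], Q = [[1, 2, 3], [4]].
Insert 3: 3 bumps 5 from row 1; 5 appends to row 2. P = [[2, 3, 7], [4, 5]], Q = [[1, 2, 3], [4, 5]].
Insert 6: 6 bumps 7 from row 1; 7 appends to row 2. P = [[2, 3, 6], [4, 5, 7]], Q = [[1, 2, 3], [4, 5, 6]].
Insert 1: 1 bumps 2 from row 1; 2 bumps 4 from row 2; 4 starts row 3. P = [[1, 3, 6], [2, 5, 7], [4]], Q = [[1, 2, 3], [4, 5, 6], [7]].

So P = [[1, 3, 6], [2, 5, 7], [4]], Q = [[1, 2, 3], [4, 5, 6], [7]].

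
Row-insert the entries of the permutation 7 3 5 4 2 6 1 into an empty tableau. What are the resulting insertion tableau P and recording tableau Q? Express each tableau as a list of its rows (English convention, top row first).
Insert each entry of the permutation into P by Schensted row insertion, recording in Q the position of each new cell.

Insert 7: appended to row 1. P = [[7]].
Insert 3: 3 bumps 7 from row 1; 7 starts row 2. P = [[3], [7]].
Insert 5: appended to row 1. P = [[3, 5], [7]].
Insert 4: 4 bumps 5 from row 1; 5 bumps 7 from row 2; 7 starts row 3. P = [[3, 4], [5], [7]].
Insert 2: 2 bumps 3 from row 1; 3 bumps 5 from row 2; 5 bumps 7 from row 3; 7 starts row 4. P = [[2, 4], [3], [5], [7]].
Insert 6: appended to row 1. P = [[2, 4, 6], [3], [5], [7]].
Insert 1: 1 bumps 2 from row 1; 2 bumps 3 from row 2; 3 bumps 5 from row 3; 5 bumps 7 from row 4; 7 starts row 5. P = [[1, 4, 6], [2], [3], [5], [7]].

So P = [[1, 4, 6], [2], [3], [5], [7]], Q = [[1, 3, 6], [2], [4], [5], [7]].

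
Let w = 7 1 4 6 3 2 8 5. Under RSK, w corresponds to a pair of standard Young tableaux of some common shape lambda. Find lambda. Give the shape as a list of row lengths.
[4, 2, 1, 1]

RSK row insertion gives P = [[1, 2, 5, 8], [3, 6], [4], [7]], which has shape [4, 2, 1, 1].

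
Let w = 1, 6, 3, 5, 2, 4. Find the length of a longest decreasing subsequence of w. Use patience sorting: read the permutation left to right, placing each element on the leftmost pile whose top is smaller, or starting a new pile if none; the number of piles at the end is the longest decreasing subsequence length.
3

1: new pile. tops = [1]
6: onto pile 1 (replacing 1). tops = [6]
3: new pile. tops = [6, 3]
5: onto pile 2 (replacing 3). tops = [6, 5]
2: new pile. tops = [6, 5, 2]
4: onto pile 3 (replacing 2). tops = [6, 5, 4]

3 piles, so the longest decreasing subsequence has length 3.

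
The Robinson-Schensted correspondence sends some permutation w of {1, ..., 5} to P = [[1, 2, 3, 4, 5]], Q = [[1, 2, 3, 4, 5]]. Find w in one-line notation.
Reverse the RSK construction: for i from n down to 1, find the cell of Q containing i, remove the entry at that cell from P, and reverse-bump it up through P; the value ejected from row 1 is w(i).

Step i=5: Q has 5 at row 1, column 5; remove that cell from P, ejecting 5. So w(5) = 5. P is now [[1, 2, 3, 4]].
Step i=4: Q has 4 at row 1, column 4; remove that cell from P, ejecting 4. So w(4) = 4. P is now [[1, 2, 3]].
Step i=3: Q has 3 at row 1, column 3; remove that cell from P, ejecting 3. So w(3) = 3. P is now [[1, 2]].
Step i=2: Q has 2 at row 1, column 2; remove that cell from P, ejecting 2. So w(2) = 2. P is now [[1]].
Step i=1: Q has 1 at row 1, column 1; remove that cell from P, ejecting 1. So w(1) = 1. P is now [].

So w = 1 2 3 4 5.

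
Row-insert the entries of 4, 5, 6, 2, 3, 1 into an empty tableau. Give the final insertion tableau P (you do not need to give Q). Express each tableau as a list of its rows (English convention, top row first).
P = [[1, 3, 6], [2, 5], [4]]

Insert 4: appended to row 1. P = [[4]].
Insert 5: appended to row 1. P = [[4, 5]].
Insert 6: appended to row 1. P = [[4, 5, 6]].
Insert 2: 2 bumps 4 from row 1; 4 starts row 2. P = [[2, 5, 6], [4]].
Insert 3: 3 bumps 5 from row 1; 5 appends to row 2. P = [[2, 3, 6], [4, 5]].
Insert 1: 1 bumps 2 from row 1; 2 bumps 4 from row 2; 4 starts row 3. P = [[1, 3, 6], [2, 5], [4]].

So P = [[1, 3, 6], [2, 5], [4]].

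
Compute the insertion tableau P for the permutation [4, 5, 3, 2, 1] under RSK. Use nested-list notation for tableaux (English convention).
P = [[1, 5], [2], [3], [4]]

Insert 4: appended to row 1. P = [[4]].
Insert 5: appended to row 1. P = [[4, 5]].
Insert 3: 3 bumps 4 from row 1; 4 starts row 2. P = [[3, 5], [4]].
Insert 2: 2 bumps 3 from row 1; 3 bumps 4 from row 2; 4 starts row 3. P = [[2, 5], [3], [4]].
Insert 1: 1 bumps 2 from row 1; 2 bumps 3 from row 2; 3 bumps 4 from row 3; 4 starts row 4. P = [[1, 5], [2], [3], [4]].

So P = [[1, 5], [2], [3], [4]].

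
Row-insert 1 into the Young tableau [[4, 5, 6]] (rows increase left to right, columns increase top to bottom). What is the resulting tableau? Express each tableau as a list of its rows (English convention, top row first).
In row 1, 1 replaces 4 (the leftmost entry greater than 1); 4 is bumped to row 2. 4 starts a new row 2. The new tableau is [[1, 5, 6], [4]].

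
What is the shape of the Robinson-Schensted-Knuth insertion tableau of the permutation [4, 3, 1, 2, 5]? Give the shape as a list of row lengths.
Row-insert each entry into an empty tableau.

After inserting 4: P = [[4]].
After inserting 3: P = [[3], [4]].
After inserting 1: P = [[1], [3], [4]].
After inserting 2: P = [[1, 2], [3], [4]].
After inserting 5: P = [[1, 2, 5], [3], [4]].

The final insertion tableau P = [[1, 2, 5], [3], [4]] has shape [3, 1, 1].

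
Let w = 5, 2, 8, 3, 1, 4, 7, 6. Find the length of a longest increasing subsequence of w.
4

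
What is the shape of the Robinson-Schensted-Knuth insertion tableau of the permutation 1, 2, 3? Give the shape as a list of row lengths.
[3]

Row-insert each entry into an empty tableau.

After inserting 1: P = [[1]].
After inserting 2: P = [[1, 2]].
After inserting 3: P = [[1, 2, 3]].

The final insertion tableau P = [[1, 2, 3]] has shape [3].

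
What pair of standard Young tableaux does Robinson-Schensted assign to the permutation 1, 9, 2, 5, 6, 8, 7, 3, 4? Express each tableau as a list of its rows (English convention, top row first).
P = [[1, 2, 3, 4, 7], [5, 6], [8], [9]], Q = [[1, 2, 4, 5, 6], [3, 9], [7], [8]]

Insert each entry of the permutation into P by Schensted row insertion, recording in Q the position of each new cell.

After inserting 1: P = [[1]].
After inserting 9: P = [[1, 9]].
After inserting 2: P = [[1, 2], [9]].
After inserting 5: P = [[1, 2, 5], [9]].
After inserting 6: P = [[1, 2, 5, 6], [9]].
After inserting 8: P = [[1, 2, 5, 6, 8], [9]].
After inserting 7: P = [[1, 2, 5, 6, 7], [8], [9]].
After inserting 3: P = [[1, 2, 3, 6, 7], [5], [8], [9]].
After inserting 4: P = [[1, 2, 3, 4, 7], [5, 6], [8], [9]].

So P = [[1, 2, 3, 4, 7], [5, 6], [8], [9]], Q = [[1, 2, 4, 5, 6], [3, 9], [7], [8]].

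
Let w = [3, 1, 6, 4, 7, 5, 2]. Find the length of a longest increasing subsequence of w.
3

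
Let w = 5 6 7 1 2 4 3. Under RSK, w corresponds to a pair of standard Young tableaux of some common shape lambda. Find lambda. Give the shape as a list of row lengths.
Row-insert each entry into an empty tableau.

After inserting 5: P = [[5]].
After inserting 6: P = [[5, 6]].
After inserting 7: P = [[5, 6, 7]].
After inserting 1: P = [[1, 6, 7], [5]].
After inserting 2: P = [[1, 2, 7], [5, 6]].
After inserting 4: P = [[1, 2, 4], [5, 6, 7]].
After inserting 3: P = [[1, 2, 3], [4, 6, 7], [5]].

The final insertion tableau P = [[1, 2, 3], [4, 6, 7], [5]] has shape [3, 3, 1].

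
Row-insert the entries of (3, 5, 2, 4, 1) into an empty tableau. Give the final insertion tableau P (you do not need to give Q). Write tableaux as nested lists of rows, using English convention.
P = [[1, 4], [2, 5], [3]]

Insert 3: appended to row 1. P = [[3]].
Insert 5: appended to row 1. P = [[3, 5]].
Insert 2: 2 bumps 3 from row 1; 3 starts row 2. P = [[2, 5], [3]].
Insert 4: 4 bumps 5 from row 1; 5 appends to row 2. P = [[2, 4], [3, 5]].
Insert 1: 1 bumps 2 from row 1; 2 bumps 3 from row 2; 3 starts row 3. P = [[1, 4], [2, 5], [3]].

So P = [[1, 4], [2, 5], [3]].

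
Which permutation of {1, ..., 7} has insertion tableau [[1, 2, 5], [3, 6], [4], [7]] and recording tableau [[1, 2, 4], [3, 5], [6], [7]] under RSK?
1 4 3 7 6 5 2

Reverse RSK: for i = n, n-1, ..., 1, locate i in Q, remove the corresponding corner cell from P, and reverse-bump its entry up through P; the value ejected from row 1 is w(i).

So w = 1 4 3 7 6 5 2.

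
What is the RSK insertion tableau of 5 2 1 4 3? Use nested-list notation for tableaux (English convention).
P = [[1, 3], [2, 4], [5]]

After inserting 5: P = [[5]].
After inserting 2: P = [[2], [5]].
After inserting 1: P = [[1], [2], [5]].
After inserting 4: P = [[1, 4], [2], [5]].
After inserting 3: P = [[1, 3], [2, 4], [5]].

So P = [[1, 3], [2, 4], [5]].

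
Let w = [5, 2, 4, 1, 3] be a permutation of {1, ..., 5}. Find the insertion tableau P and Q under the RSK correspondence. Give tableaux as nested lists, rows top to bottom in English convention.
Insert each entry of the permutation into P by Schensted row insertion, recording in Q the position of each new cell.

Insert 5: appended to row 1. P = [[5]].
Insert 2: 2 bumps 5 from row 1; 5 starts row 2. P = [[2], [5]].
Insert 4: appended to row 1. P = [[2, 4], [5]].
Insert 1: 1 bumps 2 from row 1; 2 bumps 5 from row 2; 5 starts row 3. P = [[1, 4], [2], [5]].
Insert 3: 3 bumps 4 from row 1; 4 appends to row 2. P = [[1, 3], [2, 4], [5]].

So P = [[1, 3], [2, 4], [5]], Q = [[1, 3], [2, 5], [4]].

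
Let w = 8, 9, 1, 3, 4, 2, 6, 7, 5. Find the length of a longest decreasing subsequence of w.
3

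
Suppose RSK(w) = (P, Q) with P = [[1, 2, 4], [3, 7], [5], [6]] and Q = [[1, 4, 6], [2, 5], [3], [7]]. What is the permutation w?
6 5 1 7 3 4 2

Reverse the RSK construction: for i from n down to 1, find the cell of Q containing i, remove the entry at that cell from P, and reverse-bump it up through P; the value ejected from row 1 is w(i).

Step i=7: Q has 7 at row 4, column 1; remove 6 from row 4 of P and reverse-bump: 6 enters row 3 and ejects 5; 5 enters row 2 and ejects 3; 3 enters row 1 and ejects 2. So w(7) = 2. P is now [[1, 3, 4], [5, 7], [6]].
Step i=6: Q has 6 at row 1, column 3; remove that cell from P, ejecting 4. So w(6) = 4. P is now [[1, 3], [5, 7], [6]].
Step i=5: Q has 5 at row 2, column 2; remove 7 from row 2 of P and reverse-bump: 7 enters row 1 and ejects 3. So w(5) = 3. P is now [[1, 7], [5], [6]].
Step i=4: Q has 4 at row 1, column 2; remove that cell from P, ejecting 7. So w(4) = 7. P is now [[1], [5], [6]].
Step i=3: Q has 3 at row 3, column 1; remove 6 from row 3 of P and reverse-bump: 6 enters row 2 and ejects 5; 5 enters row 1 and ejects 1. So w(3) = 1. P is now [[5], [6]].
Step i=2: Q has 2 at row 2, column 1; remove 6 from row 2 of P and reverse-bump: 6 enters row 1 and ejects 5. So w(2) = 5. P is now [[6]].
Step i=1: Q has 1 at row 1, column 1; remove that cell from P, ejecting 6. So w(1) = 6. P is now [].

So w = 6 5 1 7 3 4 2.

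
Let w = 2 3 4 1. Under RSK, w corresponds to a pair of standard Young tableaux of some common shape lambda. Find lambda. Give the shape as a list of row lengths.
RSK row insertion gives P = [[1, 3, 4], [2]], which has shape [3, 1].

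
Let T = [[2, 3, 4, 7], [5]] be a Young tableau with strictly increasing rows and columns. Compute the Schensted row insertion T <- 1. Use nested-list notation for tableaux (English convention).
In row 1, 1 replaces 2 (the leftmost entry greater than 1); 2 is bumped to row 2. In row 2, 2 replaces 5 (the leftmost entry greater than 2); 5 is bumped to row 3. 5 starts a new row 3. The new tableau is [[1, 3, 4, 7], [2], [5]].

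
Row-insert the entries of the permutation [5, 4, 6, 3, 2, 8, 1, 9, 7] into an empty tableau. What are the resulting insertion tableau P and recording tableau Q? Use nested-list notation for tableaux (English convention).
Insert each entry of the permutation into P by Schensted row insertion, recording in Q the position of each new cell.

Insert 5: appended to row 1. P = [[5]], Q = [[1]].
Insert 4: 4 bumps 5 from row 1; 5 starts row 2. P = [[4], [5]], Q = [[1], [2]].
Insert 6: appended to row 1. P = [[4, 6], [5]], Q = [[1, 3], [2]].
Insert 3: 3 bumps 4 from row 1; 4 bumps 5 from row 2; 5 starts row 3. P = [[3, 6], [4], [5]], Q = [[1, 3], [2], [4]].
Insert 2: 2 bumps 3 from row 1; 3 bumps 4 from row 2; 4 bumps 5 from row 3; 5 starts row 4. P = [[2, 6], [3], [4], [5]], Q = [[1, 3], [2], [4], [5]].
Insert 8: appended to row 1. P = [[2, 6, 8], [3], [4], [5]], Q = [[1, 3, 6], [2], [4], [5]].
Insert 1: 1 bumps 2 from row 1; 2 bumps 3 from row 2; 3 bumps 4 from row 3; 4 bumps 5 from row 4; 5 starts row 5. P = [[1, 6, 8], [2], [3], [4], [5]], Q = [[1, 3, 6], [2], [4], [5], [7]].
Insert 9: appended to row 1. P = [[1, 6, 8, 9], [2], [3], [4], [5]], Q = [[1, 3, 6, 8], [2], [4], [5], [7]].
Insert 7: 7 bumps 8 from row 1; 8 appends to row 2. P = [[1, 6, 7, 9], [2, 8], [3], [4], [5]], Q = [[1, 3, 6, 8], [2, 9], [4], [5], [7]].

So P = [[1, 6, 7, 9], [2, 8], [3], [4], [5]], Q = [[1, 3, 6, 8], [2, 9], [4], [5], [7]].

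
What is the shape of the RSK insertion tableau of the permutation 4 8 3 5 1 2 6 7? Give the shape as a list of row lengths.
Row-insert each entry into an empty tableau.

After inserting 4: P = [[4]].
After inserting 8: P = [[4, 8]].
After inserting 3: P = [[3, 8], [4]].
After inserting 5: P = [[3, 5], [4, 8]].
After inserting 1: P = [[1, 5], [3, 8], [4]].
After inserting 2: P = [[1, 2], [3, 5], [4, 8]].
After inserting 6: P = [[1, 2, 6], [3, 5], [4, 8]].
After inserting 7: P = [[1, 2, 6, 7], [3, 5], [4, 8]].

The final insertion tableau P = [[1, 2, 6, 7], [3, 5], [4, 8]] has shape [4, 2, 2].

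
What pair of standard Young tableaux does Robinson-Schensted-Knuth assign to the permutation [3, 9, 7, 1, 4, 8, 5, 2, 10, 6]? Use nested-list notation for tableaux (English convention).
Insert each entry of the permutation into P by Schensted row insertion, recording in Q the position of each new cell.

Insert 3: appended to row 1. P = [[3]], Q = [[1]].
Insert 9: appended to row 1. P = [[3, 9]], Q = [[1, 2]].
Insert 7: 7 bumps 9 from row 1; 9 starts row 2. P = [[3, 7], [9]], Q = [[1, 2], [3]].
Insert 1: 1 bumps 3 from row 1; 3 bumps 9 from row 2; 9 starts row 3. P = [[1, 7], [3], [9]], Q = [[1, 2], [3], [4]].
Insert 4: 4 bumps 7 from row 1; 7 appends to row 2. P = [[1, 4], [3, 7], [9]], Q = [[1, 2], [3, 5], [4]].
Insert 8: appended to row 1. P = [[1, 4, 8], [3, 7], [9]], Q = [[1, 2, 6], [3, 5], [4]].
Insert 5: 5 bumps 8 from row 1; 8 appends to row 2. P = [[1, 4, 5], [3, 7, 8], [9]], Q = [[1, 2, 6], [3, 5, 7], [4]].
Insert 2: 2 bumps 4 from row 1; 4 bumps 7 from row 2; 7 bumps 9 from row 3; 9 starts row 4. P = [[1, 2, 5], [3, 4, 8], [7], [9]], Q = [[1, 2, 6], [3, 5, 7], [4], [8]].
Insert 10: appended to row 1. P = [[1, 2, 5, 10], [3, 4, 8], [7], [9]], Q = [[1, 2, 6, 9], [3, 5, 7], [4], [8]].
Insert 6: 6 bumps 10 from row 1; 10 appends to row 2. P = [[1, 2, 5, 6], [3, 4, 8, 10], [7], [9]], Q = [[1, 2, 6, 9], [3, 5, 7, 10], [4], [8]].

So P = [[1, 2, 5, 6], [3, 4, 8, 10], [7], [9]], Q = [[1, 2, 6, 9], [3, 5, 7, 10], [4], [8]].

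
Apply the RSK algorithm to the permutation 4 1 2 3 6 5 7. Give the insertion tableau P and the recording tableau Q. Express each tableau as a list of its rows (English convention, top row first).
P = [[1, 2, 3, 5, 7], [4, 6]], Q = [[1, 3, 4, 5, 7], [2, 6]]

Insert each entry of the permutation into P by Schensted row insertion, recording in Q the position of each new cell.

After inserting 4: P = [[4]].
After inserting 1: P = [[1], [4]].
After inserting 2: P = [[1, 2], [4]].
After inserting 3: P = [[1, 2, 3], [4]].
After inserting 6: P = [[1, 2, 3, 6], [4]].
After inserting 5: P = [[1, 2, 3, 5], [4, 6]].
After inserting 7: P = [[1, 2, 3, 5, 7], [4, 6]].

So P = [[1, 2, 3, 5, 7], [4, 6]], Q = [[1, 3, 4, 5, 7], [2, 6]].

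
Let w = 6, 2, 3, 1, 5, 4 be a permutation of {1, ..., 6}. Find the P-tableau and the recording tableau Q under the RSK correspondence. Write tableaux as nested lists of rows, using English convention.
Insert each entry of the permutation into P by Schensted row insertion, recording in Q the position of each new cell.

Insert 6: appended to row 1. P = [[6]], Q = [[1]].
Insert 2: 2 bumps 6 from row 1; 6 starts row 2. P = [[2], [6]], Q = [[1], [2]].
Insert 3: appended to row 1. P = [[2, 3], [6]], Q = [[1, 3], [2]].
Insert 1: 1 bumps 2 from row 1; 2 bumps 6 from row 2; 6 starts row 3. P = [[1, 3], [2], [6]], Q = [[1, 3], [2], [4]].
Insert 5: appended to row 1. P = [[1, 3, 5], [2], [6]], Q = [[1, 3, 5], [2], [4]].
Insert 4: 4 bumps 5 from row 1; 5 appends to row 2. P = [[1, 3, 4], [2, 5], [6]], Q = [[1, 3, 5], [2, 6], [4]].

So P = [[1, 3, 4], [2, 5], [6]], Q = [[1, 3, 5], [2, 6], [4]].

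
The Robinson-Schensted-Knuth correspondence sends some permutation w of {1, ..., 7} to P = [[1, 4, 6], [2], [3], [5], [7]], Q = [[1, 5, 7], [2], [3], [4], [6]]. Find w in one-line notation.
Reverse the RSK construction: for i from n down to 1, find the cell of Q containing i, remove the entry at that cell from P, and reverse-bump it up through P; the value ejected from row 1 is w(i).

Step i=7: Q has 7 at row 1, column 3; remove that cell from P, ejecting 6. So w(7) = 6. P is now [[1, 4], [2], [3], [5], [7]].
Step i=6: Q has 6 at row 5, column 1; remove 7 from row 5 of P and reverse-bump: 7 enters row 4 and ejects 5; 5 enters row 3 and ejects 3; 3 enters row 2 and ejects 2; 2 enters row 1 and ejects 1. So w(6) = 1. P is now [[2, 4], [3], [5], [7]].
Step i=5: Q has 5 at row 1, column 2; remove that cell from P, ejecting 4. So w(5) = 4. P is now [[2], [3], [5], [7]].
Step i=4: Q has 4 at row 4, column 1; remove 7 from row 4 of P and reverse-bump: 7 enters row 3 and ejects 5; 5 enters row 2 and ejects 3; 3 enters row 1 and ejects 2. So w(4) = 2. P is now [[3], [5], [7]].
Step i=3: Q has 3 at row 3, column 1; remove 7 from row 3 of P and reverse-bump: 7 enters row 2 and ejects 5; 5 enters row 1 and ejects 3. So w(3) = 3. P is now [[5], [7]].
Step i=2: Q has 2 at row 2, column 1; remove 7 from row 2 of P and reverse-bump: 7 enters row 1 and ejects 5. So w(2) = 5. P is now [[7]].
Step i=1: Q has 1 at row 1, column 1; remove that cell from P, ejecting 7. So w(1) = 7. P is now [].

So w = 7 5 3 2 4 1 6.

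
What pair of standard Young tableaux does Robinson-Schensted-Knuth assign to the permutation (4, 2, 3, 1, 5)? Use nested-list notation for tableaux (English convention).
Insert each entry of the permutation into P by Schensted row insertion, recording in Q the position of each new cell.

After inserting 4: P = [[4]].
After inserting 2: P = [[2], [4]].
After inserting 3: P = [[2, 3], [4]].
After inserting 1: P = [[1, 3], [2], [4]].
After inserting 5: P = [[1, 3, 5], [2], [4]].

So P = [[1, 3, 5], [2], [4]], Q = [[1, 3, 5], [2], [4]].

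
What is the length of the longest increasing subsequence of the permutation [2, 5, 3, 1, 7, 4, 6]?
4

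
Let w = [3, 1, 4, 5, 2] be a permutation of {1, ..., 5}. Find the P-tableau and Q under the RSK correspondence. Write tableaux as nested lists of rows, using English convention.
Insert each entry of the permutation into P by Schensted row insertion, recording in Q the position of each new cell.

Insert 3: appended to row 1. P = [[3]].
Insert 1: 1 bumps 3 from row 1; 3 starts row 2. P = [[1], [3]].
Insert 4: appended to row 1. P = [[1, 4], [3]].
Insert 5: appended to row 1. P = [[1, 4, 5], [3]].
Insert 2: 2 bumps 4 from row 1; 4 appends to row 2. P = [[1, 2, 5], [3, 4]].

So P = [[1, 2, 5], [3, 4]], Q = [[1, 3, 4], [2, 5]].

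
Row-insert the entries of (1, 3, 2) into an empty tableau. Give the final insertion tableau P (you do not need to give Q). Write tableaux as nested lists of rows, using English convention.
Insert 1: appended to row 1. P = [[1]].
Insert 3: appended to row 1. P = [[1, 3]].
Insert 2: 2 bumps 3 from row 1; 3 starts row 2. P = [[1, 2], [3]].

So P = [[1, 2], [3]].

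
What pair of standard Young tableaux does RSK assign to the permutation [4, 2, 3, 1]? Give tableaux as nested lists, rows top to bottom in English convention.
P = [[1, 3], [2], [4]], Q = [[1, 3], [2], [4]]

Insert each entry of the permutation into P by Schensted row insertion, recording in Q the position of each new cell.

Insert 4: appended to row 1. P = [[4]].
Insert 2: 2 bumps 4 from row 1; 4 starts row 2. P = [[2], [4]].
Insert 3: appended to row 1. P = [[2, 3], [4]].
Insert 1: 1 bumps 2 from row 1; 2 bumps 4 from row 2; 4 starts row 3. P = [[1, 3], [2], [4]].

So P = [[1, 3], [2], [4]], Q = [[1, 3], [2], [4]].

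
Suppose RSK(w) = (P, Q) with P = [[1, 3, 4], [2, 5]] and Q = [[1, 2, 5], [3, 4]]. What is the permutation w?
2 5 1 3 4

Reverse the RSK construction: for i from n down to 1, find the cell of Q containing i, remove the entry at that cell from P, and reverse-bump it up through P; the value ejected from row 1 is w(i).

Step i=5: Q has 5 at row 1, column 3; remove that cell from P, ejecting 4. So w(5) = 4. P is now [[1, 3], [2, 5]].
Step i=4: Q has 4 at row 2, column 2; remove 5 from row 2 of P and reverse-bump: 5 enters row 1 and ejects 3. So w(4) = 3. P is now [[1, 5], [2]].
Step i=3: Q has 3 at row 2, column 1; remove 2 from row 2 of P and reverse-bump: 2 enters row 1 and ejects 1. So w(3) = 1. P is now [[2, 5]].
Step i=2: Q has 2 at row 1, column 2; remove that cell from P, ejecting 5. So w(2) = 5. P is now [[2]].
Step i=1: Q has 1 at row 1, column 1; remove that cell from P, ejecting 2. So w(1) = 2. P is now [].

So w = 2 5 1 3 4.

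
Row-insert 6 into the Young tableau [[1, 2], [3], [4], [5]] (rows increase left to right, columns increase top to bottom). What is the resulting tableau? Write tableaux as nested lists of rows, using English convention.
[[1, 2, 6], [3], [4], [5]]

6 is larger than every entry of row 1, so it is appended to row 1. The new tableau is [[1, 2, 6], [3], [4], [5]].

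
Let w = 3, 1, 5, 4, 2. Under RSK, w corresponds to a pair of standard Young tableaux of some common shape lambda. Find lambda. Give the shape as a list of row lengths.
RSK row insertion gives P = [[1, 2], [3, 4], [5]], which has shape [2, 2, 1].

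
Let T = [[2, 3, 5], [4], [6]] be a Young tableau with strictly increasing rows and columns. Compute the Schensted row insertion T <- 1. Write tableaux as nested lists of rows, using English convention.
In row 1, 1 replaces 2 (the leftmost entry greater than 1); 2 is bumped to row 2. In row 2, 2 replaces 4 (the leftmost entry greater than 2); 4 is bumped to row 3. In row 3, 4 replaces 6 (the leftmost entry greater than 4); 6 is bumped to row 4. 6 starts a new row 4. The new tableau is [[1, 3, 5], [2], [4], [6]].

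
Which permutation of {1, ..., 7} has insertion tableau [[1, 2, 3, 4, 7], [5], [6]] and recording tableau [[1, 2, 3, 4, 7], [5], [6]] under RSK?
1 2 3 6 5 4 7

Reverse the RSK construction: for i from n down to 1, find the cell of Q containing i, remove the entry at that cell from P, and reverse-bump it up through P; the value ejected from row 1 is w(i).

Step i=7: Q has 7 at row 1, column 5; remove that cell from P, ejecting 7. So w(7) = 7. P is now [[1, 2, 3, 4], [5], [6]].
Step i=6: Q has 6 at row 3, column 1; remove 6 from row 3 of P and reverse-bump: 6 enters row 2 and ejects 5; 5 enters row 1 and ejects 4. So w(6) = 4. P is now [[1, 2, 3, 5], [6]].
Step i=5: Q has 5 at row 2, column 1; remove 6 from row 2 of P and reverse-bump: 6 enters row 1 and ejects 5. So w(5) = 5. P is now [[1, 2, 3, 6]].
Step i=4: Q has 4 at row 1, column 4; remove that cell from P, ejecting 6. So w(4) = 6. P is now [[1, 2, 3]].
Step i=3: Q has 3 at row 1, column 3; remove that cell from P, ejecting 3. So w(3) = 3. P is now [[1, 2]].
Step i=2: Q has 2 at row 1, column 2; remove that cell from P, ejecting 2. So w(2) = 2. P is now [[1]].
Step i=1: Q has 1 at row 1, column 1; remove that cell from P, ejecting 1. So w(1) = 1. P is now [].

So w = 1 2 3 6 5 4 7.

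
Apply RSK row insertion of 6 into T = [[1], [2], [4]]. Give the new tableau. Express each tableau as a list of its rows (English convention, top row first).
6 is larger than every entry of row 1, so it is appended to row 1. The new tableau is [[1, 6], [2], [4]].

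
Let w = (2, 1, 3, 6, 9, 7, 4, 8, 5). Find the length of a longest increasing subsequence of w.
5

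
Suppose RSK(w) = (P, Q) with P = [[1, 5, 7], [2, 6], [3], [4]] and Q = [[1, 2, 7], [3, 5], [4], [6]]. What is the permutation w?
4 6 3 2 5 1 7

Reverse the RSK construction: for i from n down to 1, find the cell of Q containing i, remove the entry at that cell from P, and reverse-bump it up through P; the value ejected from row 1 is w(i).

Step i=7: Q has 7 at row 1, column 3; remove that cell from P, ejecting 7. So w(7) = 7. P is now [[1, 5], [2, 6], [3], [4]].
Step i=6: Q has 6 at row 4, column 1; remove 4 from row 4 of P and reverse-bump: 4 enters row 3 and ejects 3; 3 enters row 2 and ejects 2; 2 enters row 1 and ejects 1. So w(6) = 1. P is now [[2, 5], [3, 6], [4]].
Step i=5: Q has 5 at row 2, column 2; remove 6 from row 2 of P and reverse-bump: 6 enters row 1 and ejects 5. So w(5) = 5. P is now [[2, 6], [3], [4]].
Step i=4: Q has 4 at row 3, column 1; remove 4 from row 3 of P and reverse-bump: 4 enters row 2 and ejects 3; 3 enters row 1 and ejects 2. So w(4) = 2. P is now [[3, 6], [4]].
Step i=3: Q has 3 at row 2, column 1; remove 4 from row 2 of P and reverse-bump: 4 enters row 1 and ejects 3. So w(3) = 3. P is now [[4, 6]].
Step i=2: Q has 2 at row 1, column 2; remove that cell from P, ejecting 6. So w(2) = 6. P is now [[4]].
Step i=1: Q has 1 at row 1, column 1; remove that cell from P, ejecting 4. So w(1) = 4. P is now [].

So w = 4 6 3 2 5 1 7.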